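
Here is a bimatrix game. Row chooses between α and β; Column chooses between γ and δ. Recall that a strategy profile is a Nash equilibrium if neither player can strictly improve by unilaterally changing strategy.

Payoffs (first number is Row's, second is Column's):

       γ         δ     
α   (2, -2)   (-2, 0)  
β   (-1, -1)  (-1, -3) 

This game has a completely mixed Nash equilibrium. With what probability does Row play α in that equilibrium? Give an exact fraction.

Let p be the probability that Row plays α. In a completely mixed equilibrium, Column must be indifferent between γ and δ.
Column's expected payoff from γ is −2p − (1−p); from δ it is −3(1−p).
Setting these equal: −p − 1 = 3p − 3, so p = 1/2.

1/2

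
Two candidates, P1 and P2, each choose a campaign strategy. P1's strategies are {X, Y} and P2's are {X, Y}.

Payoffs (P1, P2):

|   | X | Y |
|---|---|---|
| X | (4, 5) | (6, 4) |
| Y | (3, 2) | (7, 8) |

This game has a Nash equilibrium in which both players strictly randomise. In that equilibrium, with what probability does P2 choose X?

Let q be the probability that P2 plays X. In a completely mixed equilibrium, P1 must be indifferent between X and Y.
P1's expected payoff from X is 4q + 6(1−q); from Y it is 3q + 7(1−q).
Setting these equal: −2q + 6 = −4q + 7, so q = 1/2.

1/2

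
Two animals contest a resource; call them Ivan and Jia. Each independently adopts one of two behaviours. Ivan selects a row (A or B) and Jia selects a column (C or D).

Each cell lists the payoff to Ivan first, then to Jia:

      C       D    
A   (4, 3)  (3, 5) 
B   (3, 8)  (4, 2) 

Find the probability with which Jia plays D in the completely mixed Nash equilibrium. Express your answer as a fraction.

Let c be the probability that Jia plays C. In a completely mixed equilibrium, Ivan must be indifferent between A and B.
Ivan's expected payoff from A is 4c + 3(1−c); from B it is 3c + 4(1−c).
Setting these equal: c + 3 = −c + 4, so c = 1/2.
Therefore Jia plays D with probability 1 − 1/2 = 1/2.

1/2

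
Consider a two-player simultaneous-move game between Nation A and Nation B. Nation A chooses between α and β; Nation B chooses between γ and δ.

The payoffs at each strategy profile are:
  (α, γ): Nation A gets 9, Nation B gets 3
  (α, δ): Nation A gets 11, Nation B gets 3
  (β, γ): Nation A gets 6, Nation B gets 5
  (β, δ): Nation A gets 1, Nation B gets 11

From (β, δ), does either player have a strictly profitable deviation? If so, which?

Nation A at (β, δ) earns 1; deviating to α yields 11 — a strict improvement.
Nation B earns 11; deviating to γ yields 5 — not better.
Only Nation A has a strictly profitable deviation.

Nation A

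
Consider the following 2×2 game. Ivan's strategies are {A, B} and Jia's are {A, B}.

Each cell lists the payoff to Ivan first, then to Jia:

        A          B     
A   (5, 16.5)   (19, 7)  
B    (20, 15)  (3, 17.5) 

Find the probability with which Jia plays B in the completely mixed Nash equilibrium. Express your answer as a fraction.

Let y be the probability that Jia plays A. In a completely mixed equilibrium, Ivan must be indifferent between A and B.
Ivan's expected payoff from A is 5y + 19(1−y); from B it is 20y + 3(1−y).
Setting these equal: −14y + 19 = 17y + 3, so y = 16/31.
Therefore Jia plays B with probability 1 − 16/31 = 15/31.

15/31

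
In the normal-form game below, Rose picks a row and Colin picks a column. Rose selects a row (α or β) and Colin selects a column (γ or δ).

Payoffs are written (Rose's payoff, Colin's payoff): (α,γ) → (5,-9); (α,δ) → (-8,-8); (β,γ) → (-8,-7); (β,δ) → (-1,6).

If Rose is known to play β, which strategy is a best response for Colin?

δ

Against β, Colin earns -7 from γ and 6 from δ.
So δ is the best response.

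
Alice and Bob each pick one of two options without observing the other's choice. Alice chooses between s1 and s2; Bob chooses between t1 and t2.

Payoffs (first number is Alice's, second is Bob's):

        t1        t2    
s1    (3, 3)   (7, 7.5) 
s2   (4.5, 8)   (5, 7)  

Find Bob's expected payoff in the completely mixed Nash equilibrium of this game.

78/11

First find p, the probability Alice plays s1, from Bob's indifference between t1 and t2: 3p + 8(1−p) = 7.5p + 7(1−p), giving p = 2/11.
Since Bob is indifferent in equilibrium, Bob's expected payoff equals the payoff from either column against (2/11, 9/11). Using t1: 3(2/11) + 8(9/11) = 78/11.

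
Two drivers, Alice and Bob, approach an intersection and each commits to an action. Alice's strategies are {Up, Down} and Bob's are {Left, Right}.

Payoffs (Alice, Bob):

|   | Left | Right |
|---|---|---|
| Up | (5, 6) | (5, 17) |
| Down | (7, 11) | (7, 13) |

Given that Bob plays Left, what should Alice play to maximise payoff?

Down

Against Left, Alice earns 5 from Up and 7 from Down.
So Down is the best response.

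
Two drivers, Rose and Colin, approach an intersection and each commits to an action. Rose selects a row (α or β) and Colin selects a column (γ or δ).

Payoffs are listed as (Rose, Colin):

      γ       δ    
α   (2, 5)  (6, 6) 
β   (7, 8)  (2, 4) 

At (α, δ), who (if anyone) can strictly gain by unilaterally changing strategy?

Rose at (α, δ) earns 6; deviating to β yields 2 — not better.
Colin earns 6; deviating to γ yields 5 — not better.
Neither player can strictly improve; the profile is a Nash equilibrium.

Neither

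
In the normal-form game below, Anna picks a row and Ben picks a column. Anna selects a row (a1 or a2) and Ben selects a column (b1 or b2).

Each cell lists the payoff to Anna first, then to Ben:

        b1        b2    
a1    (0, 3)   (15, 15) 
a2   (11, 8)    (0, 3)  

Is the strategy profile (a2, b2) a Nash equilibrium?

No

At (a2, b2), Anna earns 0; switching to a1 would give 15, so Anna would deviate.
Ben earns 3; switching to b1 would give 8, so Ben would deviate.
Since at least one player can profitably deviate, this is not a Nash equilibrium.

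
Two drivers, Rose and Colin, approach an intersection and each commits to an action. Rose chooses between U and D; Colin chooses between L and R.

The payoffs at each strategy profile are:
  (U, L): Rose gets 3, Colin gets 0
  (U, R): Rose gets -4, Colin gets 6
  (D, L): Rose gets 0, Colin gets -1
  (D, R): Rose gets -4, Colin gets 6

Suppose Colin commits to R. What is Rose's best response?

Against R, Rose earns -4 from U and -4 from D.
So either strategy is a best response.

either — both U and D are best responses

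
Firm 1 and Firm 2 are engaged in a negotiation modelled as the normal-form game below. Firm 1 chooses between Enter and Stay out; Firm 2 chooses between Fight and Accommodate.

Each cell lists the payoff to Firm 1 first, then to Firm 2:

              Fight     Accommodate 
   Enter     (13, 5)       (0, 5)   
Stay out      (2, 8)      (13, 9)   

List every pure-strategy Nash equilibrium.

(Enter, Fight): Firm 1 gets 13 ≥ 2 from Stay out, and Firm 2 gets 5 ≥ 5 from Accommodate — Nash equilibrium.
(Enter, Accommodate): Firm 1 prefers Stay out (13 > 0) — not an equilibrium.
(Stay out, Fight): Firm 1 prefers Enter (13 > 2); Firm 2 prefers Accommodate (9 > 8) — not an equilibrium.
(Stay out, Accommodate): Firm 1 gets 13 ≥ 0 from Enter, and Firm 2 gets 9 ≥ 8 from Fight — Nash equilibrium.

(Enter, Fight) and (Stay out, Accommodate)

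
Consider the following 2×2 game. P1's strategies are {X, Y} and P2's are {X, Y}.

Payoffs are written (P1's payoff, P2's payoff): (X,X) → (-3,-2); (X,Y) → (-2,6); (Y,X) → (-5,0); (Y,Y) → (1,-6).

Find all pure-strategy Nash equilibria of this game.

(X, X): P2 prefers Y (6 > -2) — not an equilibrium.
(X, Y): P1 prefers Y (1 > -2) — not an equilibrium.
(Y, X): P1 prefers X (-3 > -5) — not an equilibrium.
(Y, Y): P2 prefers X (0 > -6) — not an equilibrium.

none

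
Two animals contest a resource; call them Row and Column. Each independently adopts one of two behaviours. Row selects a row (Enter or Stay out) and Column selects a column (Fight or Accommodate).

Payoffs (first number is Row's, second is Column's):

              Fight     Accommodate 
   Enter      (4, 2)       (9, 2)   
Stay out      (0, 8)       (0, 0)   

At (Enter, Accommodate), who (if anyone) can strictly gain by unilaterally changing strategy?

Neither

Row at (Enter, Accommodate) earns 9; deviating to Stay out yields 0 — not better.
Column earns 2; deviating to Fight yields 2 — not better.
Neither player can strictly improve; the profile is a Nash equilibrium.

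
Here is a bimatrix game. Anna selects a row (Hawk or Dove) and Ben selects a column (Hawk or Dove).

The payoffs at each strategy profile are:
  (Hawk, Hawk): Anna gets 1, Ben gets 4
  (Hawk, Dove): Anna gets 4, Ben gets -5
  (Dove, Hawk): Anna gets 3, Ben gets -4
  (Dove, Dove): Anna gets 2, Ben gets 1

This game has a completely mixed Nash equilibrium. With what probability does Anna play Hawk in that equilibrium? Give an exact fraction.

Let r be the probability that Anna plays Hawk. In a completely mixed equilibrium, Ben must be indifferent between Hawk and Dove.
Ben's expected payoff from Hawk is 4r − 4(1−r); from Dove it is −5r + (1−r).
Setting these equal: 8r − 4 = −6r + 1, so r = 5/14.

5/14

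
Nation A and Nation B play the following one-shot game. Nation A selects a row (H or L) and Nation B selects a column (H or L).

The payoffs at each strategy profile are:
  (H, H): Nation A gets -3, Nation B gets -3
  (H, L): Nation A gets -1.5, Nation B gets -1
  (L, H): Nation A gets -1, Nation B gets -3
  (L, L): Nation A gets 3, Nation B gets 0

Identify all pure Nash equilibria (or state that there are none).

(L, L)

(H, H): Nation A prefers L (-1 > -3); Nation B prefers L (-1 > -3) — not an equilibrium.
(H, L): Nation A prefers L (3 > -1.5) — not an equilibrium.
(L, H): Nation B prefers L (0 > -3) — not an equilibrium.
(L, L): Nation A gets 3 ≥ -1.5 from H, and Nation B gets 0 ≥ -3 from H — Nash equilibrium.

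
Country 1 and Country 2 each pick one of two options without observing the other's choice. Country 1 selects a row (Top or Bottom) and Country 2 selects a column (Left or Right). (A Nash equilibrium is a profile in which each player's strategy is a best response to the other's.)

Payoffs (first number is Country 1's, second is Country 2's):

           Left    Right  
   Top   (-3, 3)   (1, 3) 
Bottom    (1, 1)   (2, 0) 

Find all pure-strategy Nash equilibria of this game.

(Top, Left): Country 1 prefers Bottom (1 > -3) — not an equilibrium.
(Top, Right): Country 1 prefers Bottom (2 > 1) — not an equilibrium.
(Bottom, Left): Country 1 gets 1 ≥ -3 from Top, and Country 2 gets 1 ≥ 0 from Right — Nash equilibrium.
(Bottom, Right): Country 2 prefers Left (1 > 0) — not an equilibrium.

(Bottom, Left)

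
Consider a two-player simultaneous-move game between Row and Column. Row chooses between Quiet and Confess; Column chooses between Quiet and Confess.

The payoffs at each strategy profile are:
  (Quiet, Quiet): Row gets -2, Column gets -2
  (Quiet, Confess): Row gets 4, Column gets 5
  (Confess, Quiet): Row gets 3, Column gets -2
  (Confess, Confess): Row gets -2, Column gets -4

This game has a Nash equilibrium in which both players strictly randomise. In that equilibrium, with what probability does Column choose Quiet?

Let y be the probability that Column plays Quiet. In a completely mixed equilibrium, Row must be indifferent between Quiet and Confess.
Row's expected payoff from Quiet is −2y + 4(1−y); from Confess it is 3y − 2(1−y).
Setting these equal: −6y + 4 = 5y − 2, so y = 6/11.

6/11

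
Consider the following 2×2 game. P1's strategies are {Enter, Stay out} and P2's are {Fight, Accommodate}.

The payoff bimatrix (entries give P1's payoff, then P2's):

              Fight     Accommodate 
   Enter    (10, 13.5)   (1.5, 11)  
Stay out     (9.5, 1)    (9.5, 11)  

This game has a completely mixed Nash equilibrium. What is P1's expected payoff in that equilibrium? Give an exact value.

First find y, the probability P2 plays Fight, from P1's indifference between Enter and Stay out: 10y + 1.5(1−y) = 9.5y + 9.5(1−y), giving y = 16/17.
Since P1 is indifferent in equilibrium, P1's expected payoff equals the payoff from either row against (16/17, 1/17). Using Enter: 10(16/17) + 1.5(1/17) = 19/2.

19/2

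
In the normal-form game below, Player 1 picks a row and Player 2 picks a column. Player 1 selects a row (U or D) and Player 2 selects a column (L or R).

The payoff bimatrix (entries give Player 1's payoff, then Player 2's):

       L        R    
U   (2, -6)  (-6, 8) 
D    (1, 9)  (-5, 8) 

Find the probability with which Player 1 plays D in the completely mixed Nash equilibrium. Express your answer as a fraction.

Let p be the probability that Player 1 plays U. In a completely mixed equilibrium, Player 2 must be indifferent between L and R.
Player 2's expected payoff from L is −6p + 9(1−p); from R it is 8p + 8(1−p).
Setting these equal: −15p + 9 = 8, so p = 1/15.
Therefore Player 1 plays D with probability 1 − 1/15 = 14/15.

14/15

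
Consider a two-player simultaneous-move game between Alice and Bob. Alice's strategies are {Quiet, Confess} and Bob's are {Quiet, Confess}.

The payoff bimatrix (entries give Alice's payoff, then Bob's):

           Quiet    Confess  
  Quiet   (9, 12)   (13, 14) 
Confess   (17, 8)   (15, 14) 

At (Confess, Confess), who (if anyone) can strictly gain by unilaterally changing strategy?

Alice at (Confess, Confess) earns 15; deviating to Quiet yields 13 — not better.
Bob earns 14; deviating to Quiet yields 8 — not better.
Neither player can strictly improve; the profile is a Nash equilibrium.

Neither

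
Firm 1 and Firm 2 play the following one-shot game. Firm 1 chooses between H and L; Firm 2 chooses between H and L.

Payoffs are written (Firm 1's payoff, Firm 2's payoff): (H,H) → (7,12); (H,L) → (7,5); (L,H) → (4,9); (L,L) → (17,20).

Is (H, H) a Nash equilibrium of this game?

Yes

At (H, H), Firm 1 earns 7; switching to L would give 4, so Firm 1 has no profitable deviation.
Firm 2 earns 12; switching to L would give 5, so Firm 2 has no profitable deviation.
Neither player can gain by a unilateral deviation, so this profile is a Nash equilibrium.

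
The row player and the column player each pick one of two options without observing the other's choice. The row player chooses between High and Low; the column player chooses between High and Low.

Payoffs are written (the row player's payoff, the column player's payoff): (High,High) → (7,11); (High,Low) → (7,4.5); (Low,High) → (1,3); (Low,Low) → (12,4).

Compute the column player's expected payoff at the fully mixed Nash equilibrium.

First find x, the probability the row player plays High, from the column player's indifference between High and Low: 11x + 3(1−x) = 4.5x + 4(1−x), giving x = 2/15.
Since the column player is indifferent in equilibrium, the column player's expected payoff equals the payoff from either column against (2/15, 13/15). Using High: 11(2/15) + 3(13/15) = 61/15.

61/15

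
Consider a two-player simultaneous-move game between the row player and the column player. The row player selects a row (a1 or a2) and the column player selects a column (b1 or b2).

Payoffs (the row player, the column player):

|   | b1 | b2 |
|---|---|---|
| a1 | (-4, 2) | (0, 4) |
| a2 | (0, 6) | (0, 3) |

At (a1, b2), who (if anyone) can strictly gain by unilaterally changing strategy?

Neither

The row player at (a1, b2) earns 0; deviating to a2 yields 0 — not better.
The column player earns 4; deviating to b1 yields 2 — not better.
Neither player can strictly improve; the profile is a Nash equilibrium.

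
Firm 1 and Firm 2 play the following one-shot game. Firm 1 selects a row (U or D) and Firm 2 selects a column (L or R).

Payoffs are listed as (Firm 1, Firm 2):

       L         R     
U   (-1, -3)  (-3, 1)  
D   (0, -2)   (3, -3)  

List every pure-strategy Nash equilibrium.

(D, L)

(U, L): Firm 1 prefers D (0 > -1); Firm 2 prefers R (1 > -3) — not an equilibrium.
(U, R): Firm 1 prefers D (3 > -3) — not an equilibrium.
(D, L): Firm 1 gets 0 ≥ -1 from U, and Firm 2 gets -2 ≥ -3 from R — Nash equilibrium.
(D, R): Firm 2 prefers L (-2 > -3) — not an equilibrium.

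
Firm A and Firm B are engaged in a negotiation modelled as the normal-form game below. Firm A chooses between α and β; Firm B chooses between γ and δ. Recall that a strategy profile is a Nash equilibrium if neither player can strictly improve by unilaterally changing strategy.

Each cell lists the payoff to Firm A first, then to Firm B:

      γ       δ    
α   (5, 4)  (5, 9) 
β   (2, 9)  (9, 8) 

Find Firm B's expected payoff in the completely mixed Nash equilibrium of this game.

49/6

First find x, the probability Firm A plays α, from Firm B's indifference between γ and δ: 4x + 9(1−x) = 9x + 8(1−x), giving x = 1/6.
Since Firm B is indifferent in equilibrium, Firm B's expected payoff equals the payoff from either column against (1/6, 5/6). Using γ: 4(1/6) + 9(5/6) = 49/6.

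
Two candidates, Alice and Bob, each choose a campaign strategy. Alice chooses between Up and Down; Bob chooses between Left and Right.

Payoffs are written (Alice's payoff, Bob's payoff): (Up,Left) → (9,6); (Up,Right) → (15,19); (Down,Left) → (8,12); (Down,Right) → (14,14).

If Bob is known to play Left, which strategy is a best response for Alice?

Up

Against Left, Alice earns 9 from Up and 8 from Down.
So Up is the best response.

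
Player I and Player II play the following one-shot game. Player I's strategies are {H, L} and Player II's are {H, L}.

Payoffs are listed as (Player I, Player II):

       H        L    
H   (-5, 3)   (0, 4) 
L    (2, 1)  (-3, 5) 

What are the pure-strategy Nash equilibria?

(H, H): Player I prefers L (2 > -5); Player II prefers L (4 > 3) — not an equilibrium.
(H, L): Player I gets 0 ≥ -3 from L, and Player II gets 4 ≥ 3 from H — Nash equilibrium.
(L, H): Player II prefers L (5 > 1) — not an equilibrium.
(L, L): Player I prefers H (0 > -3) — not an equilibrium.

(H, L)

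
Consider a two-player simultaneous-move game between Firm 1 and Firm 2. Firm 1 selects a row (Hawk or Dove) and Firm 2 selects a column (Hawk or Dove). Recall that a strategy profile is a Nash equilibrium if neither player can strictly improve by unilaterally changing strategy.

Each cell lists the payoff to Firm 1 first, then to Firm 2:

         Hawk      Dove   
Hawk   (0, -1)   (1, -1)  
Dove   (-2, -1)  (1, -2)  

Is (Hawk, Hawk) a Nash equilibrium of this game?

Yes

At (Hawk, Hawk), Firm 1 earns 0; switching to Dove would give -2, so Firm 1 has no profitable deviation.
Firm 2 earns -1; switching to Dove would give -1, so Firm 2 has no profitable deviation.
Neither player can gain by a unilateral deviation, so this profile is a Nash equilibrium.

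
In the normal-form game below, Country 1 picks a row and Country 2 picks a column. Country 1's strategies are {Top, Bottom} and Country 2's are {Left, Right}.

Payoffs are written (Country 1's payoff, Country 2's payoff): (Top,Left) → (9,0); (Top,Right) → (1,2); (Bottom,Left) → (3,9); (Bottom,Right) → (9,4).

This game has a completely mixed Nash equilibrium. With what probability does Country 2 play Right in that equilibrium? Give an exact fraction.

3/7

Let c be the probability that Country 2 plays Left. In a completely mixed equilibrium, Country 1 must be indifferent between Top and Bottom.
Country 1's expected payoff from Top is 9c + (1−c); from Bottom it is 3c + 9(1−c).
Setting these equal: 8c + 1 = −6c + 9, so c = 4/7.
Therefore Country 2 plays Right with probability 1 − 4/7 = 3/7.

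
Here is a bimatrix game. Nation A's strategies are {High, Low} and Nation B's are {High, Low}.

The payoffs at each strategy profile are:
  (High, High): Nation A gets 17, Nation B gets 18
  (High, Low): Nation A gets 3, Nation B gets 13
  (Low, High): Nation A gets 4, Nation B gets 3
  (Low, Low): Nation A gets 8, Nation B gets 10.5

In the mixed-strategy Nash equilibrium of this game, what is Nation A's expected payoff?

First find y, the probability Nation B plays High, from Nation A's indifference between High and Low: 17y + 3(1−y) = 4y + 8(1−y), giving y = 5/18.
Since Nation A is indifferent in equilibrium, Nation A's expected payoff equals the payoff from either row against (5/18, 13/18). Using High: 17(5/18) + 3(13/18) = 62/9.

62/9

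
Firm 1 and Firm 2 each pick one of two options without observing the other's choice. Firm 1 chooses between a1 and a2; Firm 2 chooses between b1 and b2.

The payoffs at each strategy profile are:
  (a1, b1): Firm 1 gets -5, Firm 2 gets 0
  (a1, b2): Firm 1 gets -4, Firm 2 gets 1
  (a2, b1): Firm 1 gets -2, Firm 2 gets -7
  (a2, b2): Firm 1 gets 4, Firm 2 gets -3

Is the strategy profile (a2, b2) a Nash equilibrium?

Yes

At (a2, b2), Firm 1 earns 4; switching to a1 would give -4, so Firm 1 has no profitable deviation.
Firm 2 earns -3; switching to b1 would give -7, so Firm 2 has no profitable deviation.
Neither player can gain by a unilateral deviation, so this profile is a Nash equilibrium.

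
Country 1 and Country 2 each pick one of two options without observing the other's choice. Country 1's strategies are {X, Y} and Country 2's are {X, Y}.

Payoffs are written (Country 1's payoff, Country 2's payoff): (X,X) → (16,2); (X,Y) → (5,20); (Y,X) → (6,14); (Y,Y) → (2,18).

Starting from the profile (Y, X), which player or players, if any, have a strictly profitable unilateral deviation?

Both

Country 1 at (Y, X) earns 6; deviating to X yields 16 — a strict improvement.
Country 2 earns 14; deviating to Y yields 18 — a strict improvement.
Both Country 1 and Country 2 have strictly profitable deviations.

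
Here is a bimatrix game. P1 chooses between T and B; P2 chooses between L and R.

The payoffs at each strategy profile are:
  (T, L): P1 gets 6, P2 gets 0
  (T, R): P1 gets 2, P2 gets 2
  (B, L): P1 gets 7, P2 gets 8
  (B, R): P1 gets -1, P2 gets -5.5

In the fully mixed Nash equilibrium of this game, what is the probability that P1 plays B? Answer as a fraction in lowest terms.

Let p be the probability that P1 plays T. In a completely mixed equilibrium, P2 must be indifferent between L and R.
P2's expected payoff from L is 8(1−p); from R it is 2p − 5.5(1−p).
Setting these equal: −8p + 8 = 7.5p − 5.5, so p = 27/31.
Therefore P1 plays B with probability 1 − 27/31 = 4/31.

4/31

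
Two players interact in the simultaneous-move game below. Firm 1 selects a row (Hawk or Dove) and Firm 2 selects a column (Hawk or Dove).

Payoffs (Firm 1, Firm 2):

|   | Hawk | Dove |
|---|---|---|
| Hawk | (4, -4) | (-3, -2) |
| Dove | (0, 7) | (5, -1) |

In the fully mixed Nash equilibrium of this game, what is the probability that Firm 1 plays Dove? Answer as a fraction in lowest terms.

1/5

Let r be the probability that Firm 1 plays Hawk. In a completely mixed equilibrium, Firm 2 must be indifferent between Hawk and Dove.
Firm 2's expected payoff from Hawk is −4r + 7(1−r); from Dove it is −2r − (1−r).
Setting these equal: −11r + 7 = −r − 1, so r = 4/5.
Therefore Firm 1 plays Dove with probability 1 − 4/5 = 1/5.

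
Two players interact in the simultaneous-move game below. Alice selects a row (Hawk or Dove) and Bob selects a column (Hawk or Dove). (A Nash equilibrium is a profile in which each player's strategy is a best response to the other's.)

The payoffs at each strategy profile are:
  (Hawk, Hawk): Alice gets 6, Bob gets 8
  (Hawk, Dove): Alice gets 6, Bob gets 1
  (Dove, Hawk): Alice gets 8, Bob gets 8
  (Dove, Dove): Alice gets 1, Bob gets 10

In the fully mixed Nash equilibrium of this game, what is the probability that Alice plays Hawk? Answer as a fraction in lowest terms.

2/9

Let r be the probability that Alice plays Hawk. In a completely mixed equilibrium, Bob must be indifferent between Hawk and Dove.
Bob's expected payoff from Hawk is 8r + 8(1−r); from Dove it is r + 10(1−r).
Setting these equal: 8 = −9r + 10, so r = 2/9.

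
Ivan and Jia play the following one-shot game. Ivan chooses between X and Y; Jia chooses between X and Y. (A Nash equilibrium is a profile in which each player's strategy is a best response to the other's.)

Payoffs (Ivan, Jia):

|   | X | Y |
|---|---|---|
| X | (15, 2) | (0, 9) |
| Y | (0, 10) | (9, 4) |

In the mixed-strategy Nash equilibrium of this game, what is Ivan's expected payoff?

45/8

First find y, the probability Jia plays X, from Ivan's indifference between X and Y: 15y = 9(1−y), giving y = 3/8.
Since Ivan is indifferent in equilibrium, Ivan's expected payoff equals the payoff from either row against (3/8, 5/8). Using X: 15(3/8) = 45/8.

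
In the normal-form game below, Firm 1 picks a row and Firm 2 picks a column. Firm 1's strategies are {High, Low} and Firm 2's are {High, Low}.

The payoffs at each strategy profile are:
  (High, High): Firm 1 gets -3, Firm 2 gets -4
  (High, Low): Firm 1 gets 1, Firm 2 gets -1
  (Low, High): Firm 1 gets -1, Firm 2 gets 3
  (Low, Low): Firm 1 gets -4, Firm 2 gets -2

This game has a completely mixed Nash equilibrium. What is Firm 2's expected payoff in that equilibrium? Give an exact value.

First find x, the probability Firm 1 plays High, from Firm 2's indifference between High and Low: −4x + 3(1−x) = −x − 2(1−x), giving x = 5/8.
Since Firm 2 is indifferent in equilibrium, Firm 2's expected payoff equals the payoff from either column against (5/8, 3/8). Using High: −4(5/8) + 3(3/8) = -11/8.

-11/8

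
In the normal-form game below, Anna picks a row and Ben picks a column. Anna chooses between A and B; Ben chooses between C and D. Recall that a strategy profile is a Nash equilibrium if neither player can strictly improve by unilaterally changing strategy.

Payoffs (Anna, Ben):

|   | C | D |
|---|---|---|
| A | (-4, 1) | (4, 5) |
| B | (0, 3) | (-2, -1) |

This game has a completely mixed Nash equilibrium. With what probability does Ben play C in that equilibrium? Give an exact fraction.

Let y be the probability that Ben plays C. In a completely mixed equilibrium, Anna must be indifferent between A and B.
Anna's expected payoff from A is −4y + 4(1−y); from B it is −2(1−y).
Setting these equal: −8y + 4 = 2y − 2, so y = 3/5.

3/5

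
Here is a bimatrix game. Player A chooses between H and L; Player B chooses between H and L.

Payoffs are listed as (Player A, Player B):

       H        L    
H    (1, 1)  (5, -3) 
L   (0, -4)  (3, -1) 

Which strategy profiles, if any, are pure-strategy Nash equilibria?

(H, H)

(H, H): Player A gets 1 ≥ 0 from L, and Player B gets 1 ≥ -3 from L — Nash equilibrium.
(H, L): Player B prefers H (1 > -3) — not an equilibrium.
(L, H): Player A prefers H (1 > 0); Player B prefers L (-1 > -4) — not an equilibrium.
(L, L): Player A prefers H (5 > 3) — not an equilibrium.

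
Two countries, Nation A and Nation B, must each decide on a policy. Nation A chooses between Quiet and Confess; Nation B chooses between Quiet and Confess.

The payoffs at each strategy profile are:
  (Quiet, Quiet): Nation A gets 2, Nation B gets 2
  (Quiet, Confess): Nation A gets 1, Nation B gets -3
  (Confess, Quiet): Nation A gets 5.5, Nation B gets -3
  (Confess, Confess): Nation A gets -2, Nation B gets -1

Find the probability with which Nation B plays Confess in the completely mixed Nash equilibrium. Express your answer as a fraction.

7/13

Let y be the probability that Nation B plays Quiet. In a completely mixed equilibrium, Nation A must be indifferent between Quiet and Confess.
Nation A's expected payoff from Quiet is 2y + (1−y); from Confess it is 5.5y − 2(1−y).
Setting these equal: y + 1 = 7.5y − 2, so y = 6/13.
Therefore Nation B plays Confess with probability 1 − 6/13 = 7/13.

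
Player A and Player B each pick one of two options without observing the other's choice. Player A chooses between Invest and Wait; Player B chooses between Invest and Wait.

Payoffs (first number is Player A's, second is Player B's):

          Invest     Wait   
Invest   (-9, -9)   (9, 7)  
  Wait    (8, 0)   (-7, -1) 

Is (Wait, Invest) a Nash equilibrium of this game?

At (Wait, Invest), Player A earns 8; switching to Invest would give -9, so Player A has no profitable deviation.
Player B earns 0; switching to Wait would give -1, so Player B has no profitable deviation.
Neither player can gain by a unilateral deviation, so this profile is a Nash equilibrium.

Yes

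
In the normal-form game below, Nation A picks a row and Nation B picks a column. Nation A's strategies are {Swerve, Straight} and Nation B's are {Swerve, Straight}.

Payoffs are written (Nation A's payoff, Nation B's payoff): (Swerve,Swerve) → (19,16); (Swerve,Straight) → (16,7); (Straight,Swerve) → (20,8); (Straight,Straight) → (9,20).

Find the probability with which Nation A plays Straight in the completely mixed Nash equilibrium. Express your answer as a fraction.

3/7

Let r be the probability that Nation A plays Swerve. In a completely mixed equilibrium, Nation B must be indifferent between Swerve and Straight.
Nation B's expected payoff from Swerve is 16r + 8(1−r); from Straight it is 7r + 20(1−r).
Setting these equal: 8r + 8 = −13r + 20, so r = 4/7.
Therefore Nation A plays Straight with probability 1 − 4/7 = 3/7.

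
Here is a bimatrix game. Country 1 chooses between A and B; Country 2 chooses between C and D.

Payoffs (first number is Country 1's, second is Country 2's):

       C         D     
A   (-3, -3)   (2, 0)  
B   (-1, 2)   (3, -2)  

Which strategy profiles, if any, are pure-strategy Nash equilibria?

(B, C)

(A, C): Country 1 prefers B (-1 > -3); Country 2 prefers D (0 > -3) — not an equilibrium.
(A, D): Country 1 prefers B (3 > 2) — not an equilibrium.
(B, C): Country 1 gets -1 ≥ -3 from A, and Country 2 gets 2 ≥ -2 from D — Nash equilibrium.
(B, D): Country 2 prefers C (2 > -2) — not an equilibrium.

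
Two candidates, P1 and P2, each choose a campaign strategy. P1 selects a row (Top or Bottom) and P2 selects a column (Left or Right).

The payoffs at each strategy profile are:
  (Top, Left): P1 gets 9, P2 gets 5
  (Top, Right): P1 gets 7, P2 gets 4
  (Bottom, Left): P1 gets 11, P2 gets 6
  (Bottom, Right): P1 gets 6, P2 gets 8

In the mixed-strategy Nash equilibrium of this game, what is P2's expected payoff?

16/3

First find p, the probability P1 plays Top, from P2's indifference between Left and Right: 5p + 6(1−p) = 4p + 8(1−p), giving p = 2/3.
Since P2 is indifferent in equilibrium, P2's expected payoff equals the payoff from either column against (2/3, 1/3). Using Left: 5(2/3) + 6(1/3) = 16/3.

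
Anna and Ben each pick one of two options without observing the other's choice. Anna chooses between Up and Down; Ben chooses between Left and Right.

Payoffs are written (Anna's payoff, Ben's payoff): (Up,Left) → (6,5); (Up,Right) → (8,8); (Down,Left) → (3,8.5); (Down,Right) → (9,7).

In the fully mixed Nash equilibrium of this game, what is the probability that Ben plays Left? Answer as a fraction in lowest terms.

Let q be the probability that Ben plays Left. In a completely mixed equilibrium, Anna must be indifferent between Up and Down.
Anna's expected payoff from Up is 6q + 8(1−q); from Down it is 3q + 9(1−q).
Setting these equal: −2q + 8 = −6q + 9, so q = 1/4.

1/4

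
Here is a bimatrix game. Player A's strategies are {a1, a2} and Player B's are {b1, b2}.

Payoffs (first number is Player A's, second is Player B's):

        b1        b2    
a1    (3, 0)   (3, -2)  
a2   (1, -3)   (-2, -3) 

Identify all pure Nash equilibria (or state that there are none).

(a1, b1): Player A gets 3 ≥ 1 from a2, and Player B gets 0 ≥ -2 from b2 — Nash equilibrium.
(a1, b2): Player B prefers b1 (0 > -2) — not an equilibrium.
(a2, b1): Player A prefers a1 (3 > 1) — not an equilibrium.
(a2, b2): Player A prefers a1 (3 > -2) — not an equilibrium.

(a1, b1)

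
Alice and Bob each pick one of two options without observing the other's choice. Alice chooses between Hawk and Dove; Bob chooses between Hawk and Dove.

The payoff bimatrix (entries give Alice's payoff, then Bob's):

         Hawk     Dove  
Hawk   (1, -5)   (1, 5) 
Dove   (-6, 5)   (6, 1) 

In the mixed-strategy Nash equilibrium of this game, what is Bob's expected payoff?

First find p, the probability Alice plays Hawk, from Bob's indifference between Hawk and Dove: −5p + 5(1−p) = 5p + (1−p), giving p = 2/7.
Since Bob is indifferent in equilibrium, Bob's expected payoff equals the payoff from either column against (2/7, 5/7). Using Hawk: −5(2/7) + 5(5/7) = 15/7.

15/7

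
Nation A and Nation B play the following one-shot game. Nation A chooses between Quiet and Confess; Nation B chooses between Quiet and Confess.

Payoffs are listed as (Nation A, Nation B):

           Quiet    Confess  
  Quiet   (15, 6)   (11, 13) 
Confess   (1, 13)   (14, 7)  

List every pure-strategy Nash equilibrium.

none

(Quiet, Quiet): Nation B prefers Confess (13 > 6) — not an equilibrium.
(Quiet, Confess): Nation A prefers Confess (14 > 11) — not an equilibrium.
(Confess, Quiet): Nation A prefers Quiet (15 > 1) — not an equilibrium.
(Confess, Confess): Nation B prefers Quiet (13 > 7) — not an equilibrium.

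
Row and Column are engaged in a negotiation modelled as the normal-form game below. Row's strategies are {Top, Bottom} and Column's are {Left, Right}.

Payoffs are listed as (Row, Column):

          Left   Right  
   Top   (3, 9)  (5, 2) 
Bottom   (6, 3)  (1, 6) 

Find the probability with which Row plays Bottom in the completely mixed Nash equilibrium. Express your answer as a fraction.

7/10

Let p be the probability that Row plays Top. In a completely mixed equilibrium, Column must be indifferent between Left and Right.
Column's expected payoff from Left is 9p + 3(1−p); from Right it is 2p + 6(1−p).
Setting these equal: 6p + 3 = −4p + 6, so p = 3/10.
Therefore Row plays Bottom with probability 1 − 3/10 = 7/10.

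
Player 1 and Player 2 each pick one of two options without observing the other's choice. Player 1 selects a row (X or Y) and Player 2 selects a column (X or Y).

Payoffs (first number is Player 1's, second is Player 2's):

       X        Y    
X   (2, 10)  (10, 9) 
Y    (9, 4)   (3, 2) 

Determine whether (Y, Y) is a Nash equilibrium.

At (Y, Y), Player 1 earns 3; switching to X would give 10, so Player 1 would deviate.
Player 2 earns 2; switching to X would give 4, so Player 2 would deviate.
Since at least one player can profitably deviate, this is not a Nash equilibrium.

No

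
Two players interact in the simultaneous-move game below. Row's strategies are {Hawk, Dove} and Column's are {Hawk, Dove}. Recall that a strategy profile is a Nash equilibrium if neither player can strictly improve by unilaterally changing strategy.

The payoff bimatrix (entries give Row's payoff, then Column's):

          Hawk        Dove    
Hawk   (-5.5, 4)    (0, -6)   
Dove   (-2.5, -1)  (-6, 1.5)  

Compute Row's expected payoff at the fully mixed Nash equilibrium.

-11/3

First find q, the probability Column plays Hawk, from Row's indifference between Hawk and Dove: −5.5q = −2.5q − 6(1−q), giving q = 2/3.
Since Row is indifferent in equilibrium, Row's expected payoff equals the payoff from either row against (2/3, 1/3). Using Hawk: −5.5(2/3) = -11/3.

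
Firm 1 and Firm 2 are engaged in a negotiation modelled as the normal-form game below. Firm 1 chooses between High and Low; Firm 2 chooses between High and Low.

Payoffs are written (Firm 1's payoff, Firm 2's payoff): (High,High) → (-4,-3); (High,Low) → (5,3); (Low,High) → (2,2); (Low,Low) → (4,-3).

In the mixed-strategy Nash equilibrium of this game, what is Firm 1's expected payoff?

First find q, the probability Firm 2 plays High, from Firm 1's indifference between High and Low: −4q + 5(1−q) = 2q + 4(1−q), giving q = 1/7.
Since Firm 1 is indifferent in equilibrium, Firm 1's expected payoff equals the payoff from either row against (1/7, 6/7). Using High: −4(1/7) + 5(6/7) = 26/7.

26/7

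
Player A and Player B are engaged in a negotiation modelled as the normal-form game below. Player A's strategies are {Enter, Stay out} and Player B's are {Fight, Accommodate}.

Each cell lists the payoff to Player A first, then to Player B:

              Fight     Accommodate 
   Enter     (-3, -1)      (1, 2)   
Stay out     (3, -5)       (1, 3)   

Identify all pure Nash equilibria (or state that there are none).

(Enter, Accommodate) and (Stay out, Accommodate)

(Enter, Fight): Player A prefers Stay out (3 > -3); Player B prefers Accommodate (2 > -1) — not an equilibrium.
(Enter, Accommodate): Player A gets 1 ≥ 1 from Stay out, and Player B gets 2 ≥ -1 from Fight — Nash equilibrium.
(Stay out, Fight): Player B prefers Accommodate (3 > -5) — not an equilibrium.
(Stay out, Accommodate): Player A gets 1 ≥ 1 from Enter, and Player B gets 3 ≥ -5 from Fight — Nash equilibrium.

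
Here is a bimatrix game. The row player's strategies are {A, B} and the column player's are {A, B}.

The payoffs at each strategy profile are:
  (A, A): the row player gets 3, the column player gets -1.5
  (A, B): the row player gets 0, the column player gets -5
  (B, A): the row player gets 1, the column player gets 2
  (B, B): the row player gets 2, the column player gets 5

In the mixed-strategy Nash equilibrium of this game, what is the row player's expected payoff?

First find q, the probability the column player plays A, from the row player's indifference between A and B: 3q = q + 2(1−q), giving q = 1/2.
Since the row player is indifferent in equilibrium, the row player's expected payoff equals the payoff from either row against (1/2, 1/2). Using A: 3(1/2) = 3/2.

3/2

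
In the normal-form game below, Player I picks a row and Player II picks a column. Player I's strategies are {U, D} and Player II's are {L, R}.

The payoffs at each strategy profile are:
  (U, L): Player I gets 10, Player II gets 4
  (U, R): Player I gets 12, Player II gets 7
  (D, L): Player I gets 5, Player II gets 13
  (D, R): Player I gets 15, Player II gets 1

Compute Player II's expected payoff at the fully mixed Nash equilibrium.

First find x, the probability Player I plays U, from Player II's indifference between L and R: 4x + 13(1−x) = 7x + (1−x), giving x = 4/5.
Since Player II is indifferent in equilibrium, Player II's expected payoff equals the payoff from either column against (4/5, 1/5). Using L: 4(4/5) + 13(1/5) = 29/5.

29/5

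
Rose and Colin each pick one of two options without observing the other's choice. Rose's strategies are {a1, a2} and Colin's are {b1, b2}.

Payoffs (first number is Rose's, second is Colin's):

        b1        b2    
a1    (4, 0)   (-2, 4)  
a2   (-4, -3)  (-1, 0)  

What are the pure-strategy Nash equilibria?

(a1, b1): Colin prefers b2 (4 > 0) — not an equilibrium.
(a1, b2): Rose prefers a2 (-1 > -2) — not an equilibrium.
(a2, b1): Rose prefers a1 (4 > -4); Colin prefers b2 (0 > -3) — not an equilibrium.
(a2, b2): Rose gets -1 ≥ -2 from a1, and Colin gets 0 ≥ -3 from b1 — Nash equilibrium.

(a2, b2)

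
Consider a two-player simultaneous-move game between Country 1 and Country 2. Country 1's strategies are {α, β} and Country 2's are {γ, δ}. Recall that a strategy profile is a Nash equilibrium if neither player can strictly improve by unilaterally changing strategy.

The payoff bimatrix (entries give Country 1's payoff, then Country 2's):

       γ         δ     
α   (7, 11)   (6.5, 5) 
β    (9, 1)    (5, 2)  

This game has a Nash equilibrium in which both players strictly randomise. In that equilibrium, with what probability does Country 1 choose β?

Let x be the probability that Country 1 plays α. In a completely mixed equilibrium, Country 2 must be indifferent between γ and δ.
Country 2's expected payoff from γ is 11x + (1−x); from δ it is 5x + 2(1−x).
Setting these equal: 10x + 1 = 3x + 2, so x = 1/7.
Therefore Country 1 plays β with probability 1 − 1/7 = 6/7.

6/7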